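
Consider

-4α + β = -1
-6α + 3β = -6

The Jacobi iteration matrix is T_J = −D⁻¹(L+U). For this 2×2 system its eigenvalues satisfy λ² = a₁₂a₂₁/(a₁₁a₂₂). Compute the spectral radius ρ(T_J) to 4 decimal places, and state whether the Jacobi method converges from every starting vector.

0.7071

a₁₂a₂₁/(a₁₁a₂₂) = (1)·(-6) / ((-4)·(3)) = 0.500000
ρ = √|0.500000| = √0.500000 = 0.7071
ρ < 1, so Jacobi converges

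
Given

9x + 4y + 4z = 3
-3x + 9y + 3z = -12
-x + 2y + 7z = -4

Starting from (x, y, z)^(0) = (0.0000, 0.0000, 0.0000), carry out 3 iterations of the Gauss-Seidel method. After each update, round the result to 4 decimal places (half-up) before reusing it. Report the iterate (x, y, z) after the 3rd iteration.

(0.8306, -1.0026, -0.1663)

Iteration 1:
  x = (3 - (4)·0.0000 - (4)·0.0000) / (9) = 0.3333
  y = (-12 - (-3)·0.3333 - (3)·0.0000) / (9) = -1.2222
  z = (-4 - (-1)·0.3333 - (2)·-1.2222) / (7) = -0.1746
Iteration 2:
  x = (3 - (4)·-1.2222 - (4)·-0.1746) / (9) = 0.9541
  y = (-12 - (-3)·0.9541 - (3)·-0.1746) / (9) = -0.9571
  z = (-4 - (-1)·0.9541 - (2)·-0.9571) / (7) = -0.1617
Iteration 3:
  x = (3 - (4)·-0.9571 - (4)·-0.1617) / (9) = 0.8306
  y = (-12 - (-3)·0.8306 - (3)·-0.1617) / (9) = -1.0026
  z = (-4 - (-1)·0.8306 - (2)·-1.0026) / (7) = -0.1663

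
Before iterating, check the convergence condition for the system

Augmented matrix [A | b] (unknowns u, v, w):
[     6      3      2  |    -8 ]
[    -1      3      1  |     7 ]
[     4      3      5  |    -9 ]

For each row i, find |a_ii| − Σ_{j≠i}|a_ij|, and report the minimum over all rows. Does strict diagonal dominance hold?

row 1: |6| − (3+2) = 1
row 2: |3| − (1+1) = 1
row 3: |5| − (4+3) = -2
minimum over rows = -2 → not strictly diagonally dominant

-2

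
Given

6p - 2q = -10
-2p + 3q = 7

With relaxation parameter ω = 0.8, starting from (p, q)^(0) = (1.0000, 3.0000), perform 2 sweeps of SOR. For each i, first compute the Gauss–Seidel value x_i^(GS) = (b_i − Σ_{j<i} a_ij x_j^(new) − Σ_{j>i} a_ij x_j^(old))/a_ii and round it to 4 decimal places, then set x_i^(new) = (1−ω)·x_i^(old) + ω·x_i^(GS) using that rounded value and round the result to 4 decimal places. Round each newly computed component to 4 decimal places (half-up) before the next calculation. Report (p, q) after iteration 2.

(-0.7896, 1.9033)

Iteration 1:
  p: GS value = (-10 - (-2)·3.0000) / (6) = -0.6667;  p ← (1−ω)·1.0000 + ω·-0.6667 = -0.3334
  q: GS value = (7 - (-2)·-0.3334) / (3) = 2.1111;  q ← (1−ω)·3.0000 + ω·2.1111 = 2.2889
Iteration 2:
  p: GS value = (-10 - (-2)·2.2889) / (6) = -0.9037;  p ← (1−ω)·-0.3334 + ω·-0.9037 = -0.7896
  q: GS value = (7 - (-2)·-0.7896) / (3) = 1.8069;  q ← (1−ω)·2.2889 + ω·1.8069 = 1.9033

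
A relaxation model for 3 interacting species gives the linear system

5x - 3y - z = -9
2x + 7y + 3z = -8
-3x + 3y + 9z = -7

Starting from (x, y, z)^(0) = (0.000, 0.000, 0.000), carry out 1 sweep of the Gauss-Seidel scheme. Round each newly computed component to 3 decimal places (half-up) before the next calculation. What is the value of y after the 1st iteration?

Iteration 1:
  x = (-9 - (-3)·0.000 - (-1)·0.000) / (5) = -1.800
  y = (-8 - (2)·-1.800 - (3)·0.000) / (7) = -0.629
  z = (-7 - (-3)·-1.800 - (3)·-0.629) / (9) = -1.168

-0.629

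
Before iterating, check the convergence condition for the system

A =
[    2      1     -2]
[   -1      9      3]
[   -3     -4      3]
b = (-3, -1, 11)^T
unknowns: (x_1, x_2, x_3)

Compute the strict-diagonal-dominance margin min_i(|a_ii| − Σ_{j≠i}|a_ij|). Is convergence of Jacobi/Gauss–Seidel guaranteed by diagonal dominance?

row 1: |2| − (1+2) = -1
row 2: |9| − (1+3) = 5
row 3: |3| − (3+4) = -4
minimum over rows = -4 → not strictly diagonally dominant

-4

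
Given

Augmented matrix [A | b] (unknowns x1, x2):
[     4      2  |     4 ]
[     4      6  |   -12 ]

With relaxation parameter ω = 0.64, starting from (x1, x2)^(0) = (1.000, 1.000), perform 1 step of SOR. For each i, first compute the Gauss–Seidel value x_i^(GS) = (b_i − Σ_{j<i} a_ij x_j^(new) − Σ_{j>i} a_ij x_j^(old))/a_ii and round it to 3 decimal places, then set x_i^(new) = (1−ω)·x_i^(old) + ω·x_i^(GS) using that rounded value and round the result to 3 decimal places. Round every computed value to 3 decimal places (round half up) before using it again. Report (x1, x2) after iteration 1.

Iteration 1:
  x1: GS value = (4 - (2)·1.000) / (4) = 0.500;  x1 ← (1−ω)·1.000 + ω·0.500 = 0.680
  x2: GS value = (-12 - (4)·0.680) / (6) = -2.453;  x2 ← (1−ω)·1.000 + ω·-2.453 = -1.210

(0.680, -1.210)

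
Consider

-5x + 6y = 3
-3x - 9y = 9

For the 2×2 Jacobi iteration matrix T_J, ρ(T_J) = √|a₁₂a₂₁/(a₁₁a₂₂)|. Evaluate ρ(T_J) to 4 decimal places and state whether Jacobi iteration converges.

0.6325

a₁₂a₂₁/(a₁₁a₂₂) = (6)·(-3) / ((-5)·(-9)) = -0.400000
ρ = √|-0.400000| = √0.400000 = 0.6325
ρ < 1, so Jacobi converges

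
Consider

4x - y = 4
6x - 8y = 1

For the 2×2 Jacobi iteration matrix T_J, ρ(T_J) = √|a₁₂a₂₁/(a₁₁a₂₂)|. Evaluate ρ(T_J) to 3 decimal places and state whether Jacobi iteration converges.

0.433

a₁₂a₂₁/(a₁₁a₂₂) = (-1)·(6) / ((4)·(-8)) = 0.187500
ρ = √|0.187500| = √0.187500 = 0.433
ρ < 1, so Jacobi converges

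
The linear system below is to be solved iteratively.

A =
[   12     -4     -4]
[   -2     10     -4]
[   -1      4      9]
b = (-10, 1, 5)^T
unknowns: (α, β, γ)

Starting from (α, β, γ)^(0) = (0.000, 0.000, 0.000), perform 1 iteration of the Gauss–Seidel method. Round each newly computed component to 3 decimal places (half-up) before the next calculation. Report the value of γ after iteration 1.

0.493

Iteration 1:
  α = (-10 - (-4)·0.000 - (-4)·0.000) / (12) = -0.833
  β = (1 - (-2)·-0.833 - (-4)·0.000) / (10) = -0.067
  γ = (5 - (-1)·-0.833 - (4)·-0.067) / (9) = 0.493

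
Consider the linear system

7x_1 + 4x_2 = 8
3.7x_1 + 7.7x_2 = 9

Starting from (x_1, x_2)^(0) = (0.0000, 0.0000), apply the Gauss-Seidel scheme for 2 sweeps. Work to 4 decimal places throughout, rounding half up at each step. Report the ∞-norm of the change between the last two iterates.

Iteration 1:
  x_1 = (8 - (4)·0.0000) / (7) = 1.1429
  x_2 = (9 - (3.7)·1.1429) / (7.7) = 0.6196
Iteration 2:
  x_1 = (8 - (4)·0.6196) / (7) = 0.7888
  x_2 = (9 - (3.7)·0.7888) / (7.7) = 0.7898
Change: (-0.3541, 0.1702) → max |·| = 0.3541

0.3541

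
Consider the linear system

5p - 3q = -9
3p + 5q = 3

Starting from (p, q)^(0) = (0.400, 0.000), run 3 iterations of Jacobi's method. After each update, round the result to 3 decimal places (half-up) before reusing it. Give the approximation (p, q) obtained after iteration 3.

(-0.792, 1.550)

Iteration 1:
  p = (-9 - (-3)·0.000) / (5) = -1.800
  q = (3 - (3)·0.400) / (5) = 0.360
Iteration 2:
  p = (-9 - (-3)·0.360) / (5) = -1.584
  q = (3 - (3)·-1.800) / (5) = 1.680
Iteration 3:
  p = (-9 - (-3)·1.680) / (5) = -0.792
  q = (3 - (3)·-1.584) / (5) = 1.550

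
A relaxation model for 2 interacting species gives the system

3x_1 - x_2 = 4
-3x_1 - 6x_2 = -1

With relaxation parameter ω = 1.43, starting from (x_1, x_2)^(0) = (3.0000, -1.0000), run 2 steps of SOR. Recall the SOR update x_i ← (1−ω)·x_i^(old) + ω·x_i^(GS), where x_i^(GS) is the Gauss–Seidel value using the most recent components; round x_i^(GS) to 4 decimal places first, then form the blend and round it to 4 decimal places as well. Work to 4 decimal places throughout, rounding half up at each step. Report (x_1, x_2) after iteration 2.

Iteration 1:
  x_1: GS value = (4 - (-1)·-1.0000) / (3) = 1.0000;  x_1 ← (1−ω)·3.0000 + ω·1.0000 = 0.1400
  x_2: GS value = (-1 - (-3)·0.1400) / (-6) = 0.0967;  x_2 ← (1−ω)·-1.0000 + ω·0.0967 = 0.5683
Iteration 2:
  x_1: GS value = (4 - (-1)·0.5683) / (3) = 1.5228;  x_1 ← (1−ω)·0.1400 + ω·1.5228 = 2.1174
  x_2: GS value = (-1 - (-3)·2.1174) / (-6) = -0.8920;  x_2 ← (1−ω)·0.5683 + ω·-0.8920 = -1.5199

(2.1174, -1.5199)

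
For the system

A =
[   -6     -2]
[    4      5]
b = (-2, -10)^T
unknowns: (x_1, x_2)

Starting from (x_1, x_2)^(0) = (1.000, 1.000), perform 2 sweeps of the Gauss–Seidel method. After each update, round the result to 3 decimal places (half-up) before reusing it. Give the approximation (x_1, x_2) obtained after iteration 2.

(1.000, -2.800)

Iteration 1:
  x_1 = (-2 - (-2)·1.000) / (-6) = 0.000
  x_2 = (-10 - (4)·0.000) / (5) = -2.000
Iteration 2:
  x_1 = (-2 - (-2)·-2.000) / (-6) = 1.000
  x_2 = (-10 - (4)·1.000) / (5) = -2.800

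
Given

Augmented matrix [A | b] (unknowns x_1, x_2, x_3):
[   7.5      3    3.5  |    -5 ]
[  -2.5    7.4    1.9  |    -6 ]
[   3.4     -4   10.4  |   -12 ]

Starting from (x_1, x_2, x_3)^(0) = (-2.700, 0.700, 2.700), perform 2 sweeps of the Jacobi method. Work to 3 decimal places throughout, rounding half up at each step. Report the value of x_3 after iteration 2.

-1.362

Iteration 1:
  x_1 = (-5 - (3)·0.700 - (3.5)·2.700) / (7.5) = -2.207
  x_2 = (-6 - (-2.5)·-2.700 - (1.9)·2.700) / (7.4) = -2.416
  x_3 = (-12 - (3.4)·-2.700 - (-4)·0.700) / (10.4) = -0.002
Iteration 2:
  x_1 = (-5 - (3)·-2.416 - (3.5)·-0.002) / (7.5) = 0.301
  x_2 = (-6 - (-2.5)·-2.207 - (1.9)·-0.002) / (7.4) = -1.556
  x_3 = (-12 - (3.4)·-2.207 - (-4)·-2.416) / (10.4) = -1.362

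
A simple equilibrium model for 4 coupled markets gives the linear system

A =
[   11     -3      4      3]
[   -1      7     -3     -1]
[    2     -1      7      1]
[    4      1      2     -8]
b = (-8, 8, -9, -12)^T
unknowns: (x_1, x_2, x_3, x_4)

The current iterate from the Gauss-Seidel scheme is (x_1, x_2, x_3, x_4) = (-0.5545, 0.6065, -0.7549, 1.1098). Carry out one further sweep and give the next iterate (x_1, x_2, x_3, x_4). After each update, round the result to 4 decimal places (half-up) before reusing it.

(-0.5900, 0.8936, -1.1480, 1.0297)

One sweep:
  x_1 = (-8 - (-3)·0.6065 - (4)·-0.7549 - (3)·1.1098) / (11) = -0.5900
  x_2 = (8 - (-1)·-0.5900 - (-3)·-0.7549 - (-1)·1.1098) / (7) = 0.8936
  x_3 = (-9 - (2)·-0.5900 - (-1)·0.8936 - (1)·1.1098) / (7) = -1.1480
  x_4 = (-12 - (4)·-0.5900 - (1)·0.8936 - (2)·-1.1480) / (-8) = 1.0297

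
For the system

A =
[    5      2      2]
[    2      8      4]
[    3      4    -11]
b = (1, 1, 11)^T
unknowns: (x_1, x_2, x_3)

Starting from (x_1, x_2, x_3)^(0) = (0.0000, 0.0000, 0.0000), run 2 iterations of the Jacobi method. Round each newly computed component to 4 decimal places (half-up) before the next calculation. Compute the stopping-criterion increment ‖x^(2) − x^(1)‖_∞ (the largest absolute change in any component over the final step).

0.4500

Iteration 1:
  x_1 = (1 - (2)·0.0000 - (2)·0.0000) / (5) = 0.2000
  x_2 = (1 - (2)·0.0000 - (4)·0.0000) / (8) = 0.1250
  x_3 = (11 - (3)·0.0000 - (4)·0.0000) / (-11) = -1.0000
Iteration 2:
  x_1 = (1 - (2)·0.1250 - (2)·-1.0000) / (5) = 0.5500
  x_2 = (1 - (2)·0.2000 - (4)·-1.0000) / (8) = 0.5750
  x_3 = (11 - (3)·0.2000 - (4)·0.1250) / (-11) = -0.9000
Change: (0.3500, 0.4500, 0.1000) → max |·| = 0.4500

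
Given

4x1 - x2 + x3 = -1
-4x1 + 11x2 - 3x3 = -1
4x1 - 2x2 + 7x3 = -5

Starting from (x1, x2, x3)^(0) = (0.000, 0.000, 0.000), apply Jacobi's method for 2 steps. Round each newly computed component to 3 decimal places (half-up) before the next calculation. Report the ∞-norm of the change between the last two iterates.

0.286

Iteration 1:
  x1 = (-1 - (-1)·0.000 - (1)·0.000) / (4) = -0.250
  x2 = (-1 - (-4)·0.000 - (-3)·0.000) / (11) = -0.091
  x3 = (-5 - (4)·0.000 - (-2)·0.000) / (7) = -0.714
Iteration 2:
  x1 = (-1 - (-1)·-0.091 - (1)·-0.714) / (4) = -0.094
  x2 = (-1 - (-4)·-0.250 - (-3)·-0.714) / (11) = -0.377
  x3 = (-5 - (4)·-0.250 - (-2)·-0.091) / (7) = -0.597
Change: (0.156, -0.286, 0.117) → max |·| = 0.286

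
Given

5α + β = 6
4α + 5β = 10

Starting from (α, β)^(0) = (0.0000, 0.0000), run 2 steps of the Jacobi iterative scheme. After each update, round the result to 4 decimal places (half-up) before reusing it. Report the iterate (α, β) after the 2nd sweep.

(0.8000, 1.0400)

Iteration 1:
  α = (6 - (1)·0.0000) / (5) = 1.2000
  β = (10 - (4)·0.0000) / (5) = 2.0000
Iteration 2:
  α = (6 - (1)·2.0000) / (5) = 0.8000
  β = (10 - (4)·1.2000) / (5) = 1.0400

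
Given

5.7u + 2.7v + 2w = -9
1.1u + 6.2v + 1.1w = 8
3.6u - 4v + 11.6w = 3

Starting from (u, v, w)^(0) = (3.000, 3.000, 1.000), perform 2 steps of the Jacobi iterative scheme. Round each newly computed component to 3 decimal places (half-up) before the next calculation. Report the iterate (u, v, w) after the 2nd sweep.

Iteration 1:
  u = (-9 - (2.7)·3.000 - (2)·1.000) / (5.7) = -3.351
  v = (8 - (1.1)·3.000 - (1.1)·1.000) / (6.2) = 0.581
  w = (3 - (3.6)·3.000 - (-4)·3.000) / (11.6) = 0.362
Iteration 2:
  u = (-9 - (2.7)·0.581 - (2)·0.362) / (5.7) = -1.981
  v = (8 - (1.1)·-3.351 - (1.1)·0.362) / (6.2) = 1.821
  w = (3 - (3.6)·-3.351 - (-4)·0.581) / (11.6) = 1.499

(-1.981, 1.821, 1.499)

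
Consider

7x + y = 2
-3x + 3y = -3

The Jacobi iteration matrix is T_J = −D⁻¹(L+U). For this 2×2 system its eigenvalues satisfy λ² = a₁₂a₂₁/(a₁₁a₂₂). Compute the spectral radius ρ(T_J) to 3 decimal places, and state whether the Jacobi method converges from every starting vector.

a₁₂a₂₁/(a₁₁a₂₂) = (1)·(-3) / ((7)·(3)) = -0.142857
ρ = √|-0.142857| = √0.142857 = 0.378
ρ < 1, so Jacobi converges

0.378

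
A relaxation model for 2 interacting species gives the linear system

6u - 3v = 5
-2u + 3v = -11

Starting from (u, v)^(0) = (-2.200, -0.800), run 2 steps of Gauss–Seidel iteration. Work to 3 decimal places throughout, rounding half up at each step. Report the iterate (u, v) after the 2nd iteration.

Iteration 1:
  u = (5 - (-3)·-0.800) / (6) = 0.433
  v = (-11 - (-2)·0.433) / (3) = -3.378
Iteration 2:
  u = (5 - (-3)·-3.378) / (6) = -0.856
  v = (-11 - (-2)·-0.856) / (3) = -4.237

(-0.856, -4.237)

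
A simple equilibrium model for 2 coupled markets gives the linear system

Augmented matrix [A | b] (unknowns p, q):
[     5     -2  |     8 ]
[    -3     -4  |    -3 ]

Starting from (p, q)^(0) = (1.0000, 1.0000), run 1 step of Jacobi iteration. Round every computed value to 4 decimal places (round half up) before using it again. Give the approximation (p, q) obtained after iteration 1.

Iteration 1:
  p = (8 - (-2)·1.0000) / (5) = 2.0000
  q = (-3 - (-3)·1.0000) / (-4) = 0.0000

(2.0000, 0.0000)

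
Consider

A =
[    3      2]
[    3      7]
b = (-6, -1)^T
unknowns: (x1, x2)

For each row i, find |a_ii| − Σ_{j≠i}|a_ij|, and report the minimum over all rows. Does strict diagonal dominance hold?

1

row 1: |3| − (2) = 1
row 2: |7| − (3) = 4
minimum over rows = 1 → strictly diagonally dominant (convergence guaranteed)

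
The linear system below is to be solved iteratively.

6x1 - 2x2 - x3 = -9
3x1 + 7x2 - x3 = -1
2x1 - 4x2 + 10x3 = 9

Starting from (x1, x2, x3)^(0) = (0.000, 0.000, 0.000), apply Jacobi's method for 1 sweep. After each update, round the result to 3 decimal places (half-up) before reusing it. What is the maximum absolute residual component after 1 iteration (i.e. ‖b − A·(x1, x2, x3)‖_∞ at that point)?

Iteration 1:
  x1 = (-9 - (-2)·0.000 - (-1)·0.000) / (6) = -1.500
  x2 = (-1 - (3)·0.000 - (-1)·0.000) / (7) = -0.143
  x3 = (9 - (2)·0.000 - (-4)·0.000) / (10) = 0.900
Residual b − A·x = (0.614, 5.401, 2.428); ∞-norm = 5.401

5.401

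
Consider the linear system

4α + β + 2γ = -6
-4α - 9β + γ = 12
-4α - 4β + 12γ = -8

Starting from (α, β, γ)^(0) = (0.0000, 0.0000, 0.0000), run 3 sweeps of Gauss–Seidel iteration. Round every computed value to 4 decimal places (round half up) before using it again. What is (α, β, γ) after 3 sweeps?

(-0.5586, -1.2274, -1.2620)

Iteration 1:
  α = (-6 - (1)·0.0000 - (2)·0.0000) / (4) = -1.5000
  β = (12 - (-4)·-1.5000 - (1)·0.0000) / (-9) = -0.6667
  γ = (-8 - (-4)·-1.5000 - (-4)·-0.6667) / (12) = -1.3889
Iteration 2:
  α = (-6 - (1)·-0.6667 - (2)·-1.3889) / (4) = -0.6389
  β = (12 - (-4)·-0.6389 - (1)·-1.3889) / (-9) = -1.2037
  γ = (-8 - (-4)·-0.6389 - (-4)·-1.2037) / (12) = -1.2809
Iteration 3:
  α = (-6 - (1)·-1.2037 - (2)·-1.2809) / (4) = -0.5586
  β = (12 - (-4)·-0.5586 - (1)·-1.2809) / (-9) = -1.2274
  γ = (-8 - (-4)·-0.5586 - (-4)·-1.2274) / (12) = -1.2620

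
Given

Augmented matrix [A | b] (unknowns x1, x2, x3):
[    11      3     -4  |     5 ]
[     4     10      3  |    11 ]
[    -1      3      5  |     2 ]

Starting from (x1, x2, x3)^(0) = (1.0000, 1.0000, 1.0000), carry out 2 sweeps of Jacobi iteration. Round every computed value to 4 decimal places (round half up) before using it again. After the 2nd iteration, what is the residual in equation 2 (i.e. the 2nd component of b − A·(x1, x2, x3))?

Iteration 1:
  x1 = (5 - (3)·1.0000 - (-4)·1.0000) / (11) = 0.5455
  x2 = (11 - (4)·1.0000 - (3)·1.0000) / (10) = 0.4000
  x3 = (2 - (-1)·1.0000 - (3)·1.0000) / (5) = 0.0000
Iteration 2:
  x1 = (5 - (3)·0.4000 - (-4)·0.0000) / (11) = 0.3455
  x2 = (11 - (4)·0.5455 - (3)·0.0000) / (10) = 0.8818
  x3 = (2 - (-1)·0.5455 - (3)·0.4000) / (5) = 0.2691
Residual b − A·x = (-0.3695, -0.0073, -1.6454)

-0.0073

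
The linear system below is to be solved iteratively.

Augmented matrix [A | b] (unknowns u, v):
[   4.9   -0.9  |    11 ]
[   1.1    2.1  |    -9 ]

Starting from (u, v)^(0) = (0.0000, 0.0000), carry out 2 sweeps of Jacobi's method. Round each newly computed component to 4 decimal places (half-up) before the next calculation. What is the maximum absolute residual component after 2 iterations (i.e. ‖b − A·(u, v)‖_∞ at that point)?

Iteration 1:
  u = (11 - (-0.9)·0.0000) / (4.9) = 2.2449
  v = (-9 - (1.1)·0.0000) / (2.1) = -4.2857
Iteration 2:
  u = (11 - (-0.9)·-4.2857) / (4.9) = 1.4577
  v = (-9 - (1.1)·2.2449) / (2.1) = -5.4616
Residual b − A·x = (-1.0582, 0.8659); ∞-norm = 1.0582

1.0582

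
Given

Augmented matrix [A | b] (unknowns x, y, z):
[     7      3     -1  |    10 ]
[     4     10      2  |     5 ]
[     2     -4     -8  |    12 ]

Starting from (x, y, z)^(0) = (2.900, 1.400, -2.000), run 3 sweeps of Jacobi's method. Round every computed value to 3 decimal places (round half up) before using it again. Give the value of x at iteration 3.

Iteration 1:
  x = (10 - (3)·1.400 - (-1)·-2.000) / (7) = 0.543
  y = (5 - (4)·2.900 - (2)·-2.000) / (10) = -0.260
  z = (12 - (2)·2.900 - (-4)·1.400) / (-8) = -1.475
Iteration 2:
  x = (10 - (3)·-0.260 - (-1)·-1.475) / (7) = 1.329
  y = (5 - (4)·0.543 - (2)·-1.475) / (10) = 0.578
  z = (12 - (2)·0.543 - (-4)·-0.260) / (-8) = -1.234
Iteration 3:
  x = (10 - (3)·0.578 - (-1)·-1.234) / (7) = 1.005
  y = (5 - (4)·1.329 - (2)·-1.234) / (10) = 0.215
  z = (12 - (2)·1.329 - (-4)·0.578) / (-8) = -1.457

1.005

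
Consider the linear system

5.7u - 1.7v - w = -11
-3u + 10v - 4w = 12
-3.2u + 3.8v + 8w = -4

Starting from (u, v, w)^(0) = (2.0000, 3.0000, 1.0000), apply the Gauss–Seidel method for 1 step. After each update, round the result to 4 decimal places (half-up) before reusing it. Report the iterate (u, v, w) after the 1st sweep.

(-0.8596, 1.3421, -1.4813)

Iteration 1:
  u = (-11 - (-1.7)·3.0000 - (-1)·1.0000) / (5.7) = -0.8596
  v = (12 - (-3)·-0.8596 - (-4)·1.0000) / (10) = 1.3421
  w = (-4 - (-3.2)·-0.8596 - (3.8)·1.3421) / (8) = -1.4813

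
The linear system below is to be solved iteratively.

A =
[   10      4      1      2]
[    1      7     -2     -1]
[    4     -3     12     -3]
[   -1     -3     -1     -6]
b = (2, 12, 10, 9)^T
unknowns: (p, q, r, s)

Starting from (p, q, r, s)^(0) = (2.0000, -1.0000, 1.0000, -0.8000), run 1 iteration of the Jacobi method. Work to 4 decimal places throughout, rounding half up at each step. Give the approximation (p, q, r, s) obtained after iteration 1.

Iteration 1:
  p = (2 - (4)·-1.0000 - (1)·1.0000 - (2)·-0.8000) / (10) = 0.6600
  q = (12 - (1)·2.0000 - (-2)·1.0000 - (-1)·-0.8000) / (7) = 1.6000
  r = (10 - (4)·2.0000 - (-3)·-1.0000 - (-3)·-0.8000) / (12) = -0.2833
  s = (9 - (-1)·2.0000 - (-3)·-1.0000 - (-1)·1.0000) / (-6) = -1.5000

(0.6600, 1.6000, -0.2833, -1.5000)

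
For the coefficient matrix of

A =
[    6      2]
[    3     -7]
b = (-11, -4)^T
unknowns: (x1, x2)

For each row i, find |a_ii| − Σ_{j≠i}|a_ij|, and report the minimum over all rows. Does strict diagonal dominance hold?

row 1: |6| − (2) = 4
row 2: |-7| − (3) = 4
minimum over rows = 4 → strictly diagonally dominant (convergence guaranteed)

4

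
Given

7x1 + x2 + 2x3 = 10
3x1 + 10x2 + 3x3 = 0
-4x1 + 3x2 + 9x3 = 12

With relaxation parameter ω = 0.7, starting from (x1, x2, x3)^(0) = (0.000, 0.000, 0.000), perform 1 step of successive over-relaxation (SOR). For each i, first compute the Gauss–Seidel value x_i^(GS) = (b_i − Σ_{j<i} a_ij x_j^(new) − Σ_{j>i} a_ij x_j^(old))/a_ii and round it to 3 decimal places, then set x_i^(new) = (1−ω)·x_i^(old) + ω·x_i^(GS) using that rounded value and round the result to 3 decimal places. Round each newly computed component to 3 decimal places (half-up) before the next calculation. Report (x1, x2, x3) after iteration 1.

(1.000, -0.210, 1.294)

Iteration 1:
  x1: GS value = (10 - (1)·0.000 - (2)·0.000) / (7) = 1.429;  x1 ← (1−ω)·0.000 + ω·1.429 = 1.000
  x2: GS value = (0 - (3)·1.000 - (3)·0.000) / (10) = -0.300;  x2 ← (1−ω)·0.000 + ω·-0.300 = -0.210
  x3: GS value = (12 - (-4)·1.000 - (3)·-0.210) / (9) = 1.848;  x3 ← (1−ω)·0.000 + ω·1.848 = 1.294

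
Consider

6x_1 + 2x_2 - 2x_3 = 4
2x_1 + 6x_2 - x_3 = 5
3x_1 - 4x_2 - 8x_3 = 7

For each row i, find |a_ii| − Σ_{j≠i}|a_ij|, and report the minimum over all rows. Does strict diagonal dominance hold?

row 1: |6| − (2+2) = 2
row 2: |6| − (2+1) = 3
row 3: |-8| − (3+4) = 1
minimum over rows = 1 → strictly diagonally dominant (convergence guaranteed)

1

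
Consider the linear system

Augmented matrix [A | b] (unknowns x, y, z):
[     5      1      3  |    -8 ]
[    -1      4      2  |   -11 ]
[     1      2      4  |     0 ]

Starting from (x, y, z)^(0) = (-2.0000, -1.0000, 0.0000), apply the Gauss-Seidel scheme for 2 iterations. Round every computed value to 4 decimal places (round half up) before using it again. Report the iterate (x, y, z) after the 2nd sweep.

(-2.1200, -4.2300, 2.6450)

Iteration 1:
  x = (-8 - (1)·-1.0000 - (3)·0.0000) / (5) = -1.4000
  y = (-11 - (-1)·-1.4000 - (2)·0.0000) / (4) = -3.1000
  z = (0 - (1)·-1.4000 - (2)·-3.1000) / (4) = 1.9000
Iteration 2:
  x = (-8 - (1)·-3.1000 - (3)·1.9000) / (5) = -2.1200
  y = (-11 - (-1)·-2.1200 - (2)·1.9000) / (4) = -4.2300
  z = (0 - (1)·-2.1200 - (2)·-4.2300) / (4) = 2.6450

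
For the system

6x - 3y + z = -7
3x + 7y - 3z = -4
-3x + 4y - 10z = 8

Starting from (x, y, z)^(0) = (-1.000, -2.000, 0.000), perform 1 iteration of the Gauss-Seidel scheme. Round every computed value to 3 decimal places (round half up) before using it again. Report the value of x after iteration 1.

-2.167

Iteration 1:
  x = (-7 - (-3)·-2.000 - (1)·0.000) / (6) = -2.167
  y = (-4 - (3)·-2.167 - (-3)·0.000) / (7) = 0.357
  z = (8 - (-3)·-2.167 - (4)·0.357) / (-10) = -0.007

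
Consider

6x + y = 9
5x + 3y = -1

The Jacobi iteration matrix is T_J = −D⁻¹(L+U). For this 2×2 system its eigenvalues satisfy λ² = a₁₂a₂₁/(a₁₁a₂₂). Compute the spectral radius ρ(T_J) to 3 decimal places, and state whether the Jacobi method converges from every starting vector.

0.527

a₁₂a₂₁/(a₁₁a₂₂) = (1)·(5) / ((6)·(3)) = 0.277778
ρ = √|0.277778| = √0.277778 = 0.527
ρ < 1, so Jacobi converges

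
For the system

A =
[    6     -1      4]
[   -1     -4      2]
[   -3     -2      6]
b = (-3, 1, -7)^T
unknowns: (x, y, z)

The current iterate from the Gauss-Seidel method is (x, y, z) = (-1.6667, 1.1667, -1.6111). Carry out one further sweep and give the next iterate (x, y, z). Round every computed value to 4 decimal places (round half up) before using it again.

(0.7685, -1.2477, -1.1983)

One sweep:
  x = (-3 - (-1)·1.1667 - (4)·-1.6111) / (6) = 0.7685
  y = (1 - (-1)·0.7685 - (2)·-1.6111) / (-4) = -1.2477
  z = (-7 - (-3)·0.7685 - (-2)·-1.2477) / (6) = -1.1983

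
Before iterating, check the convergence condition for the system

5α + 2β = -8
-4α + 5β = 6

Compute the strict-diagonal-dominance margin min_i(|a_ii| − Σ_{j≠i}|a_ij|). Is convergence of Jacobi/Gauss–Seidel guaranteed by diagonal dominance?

row 1: |5| − (2) = 3
row 2: |5| − (4) = 1
minimum over rows = 1 → strictly diagonally dominant (convergence guaranteed)

1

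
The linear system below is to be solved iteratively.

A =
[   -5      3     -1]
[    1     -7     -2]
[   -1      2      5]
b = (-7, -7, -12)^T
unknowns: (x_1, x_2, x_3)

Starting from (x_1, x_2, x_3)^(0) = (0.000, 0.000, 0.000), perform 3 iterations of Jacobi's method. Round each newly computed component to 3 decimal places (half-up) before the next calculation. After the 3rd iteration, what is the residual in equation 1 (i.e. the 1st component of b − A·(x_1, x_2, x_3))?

Iteration 1:
  x_1 = (-7 - (3)·0.000 - (-1)·0.000) / (-5) = 1.400
  x_2 = (-7 - (1)·0.000 - (-2)·0.000) / (-7) = 1.000
  x_3 = (-12 - (-1)·0.000 - (2)·0.000) / (5) = -2.400
Iteration 2:
  x_1 = (-7 - (3)·1.000 - (-1)·-2.400) / (-5) = 2.480
  x_2 = (-7 - (1)·1.400 - (-2)·-2.400) / (-7) = 1.886
  x_3 = (-12 - (-1)·1.400 - (2)·1.000) / (5) = -2.520
Iteration 3:
  x_1 = (-7 - (3)·1.886 - (-1)·-2.520) / (-5) = 3.036
  x_2 = (-7 - (1)·2.480 - (-2)·-2.520) / (-7) = 2.074
  x_3 = (-12 - (-1)·2.480 - (2)·1.886) / (5) = -2.658
Residual b − A·x = (-0.700, -0.834, 0.178)

-0.700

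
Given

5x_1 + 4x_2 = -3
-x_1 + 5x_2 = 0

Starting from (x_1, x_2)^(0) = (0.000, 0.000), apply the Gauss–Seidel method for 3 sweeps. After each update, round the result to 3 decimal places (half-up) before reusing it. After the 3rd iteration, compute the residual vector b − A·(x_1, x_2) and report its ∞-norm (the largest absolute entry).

0.011

Iteration 1:
  x_1 = (-3 - (4)·0.000) / (5) = -0.600
  x_2 = (0 - (-1)·-0.600) / (5) = -0.120
Iteration 2:
  x_1 = (-3 - (4)·-0.120) / (5) = -0.504
  x_2 = (0 - (-1)·-0.504) / (5) = -0.101
Iteration 3:
  x_1 = (-3 - (4)·-0.101) / (5) = -0.519
  x_2 = (0 - (-1)·-0.519) / (5) = -0.104
Residual b − A·x = (0.011, 0.001); ∞-norm = 0.011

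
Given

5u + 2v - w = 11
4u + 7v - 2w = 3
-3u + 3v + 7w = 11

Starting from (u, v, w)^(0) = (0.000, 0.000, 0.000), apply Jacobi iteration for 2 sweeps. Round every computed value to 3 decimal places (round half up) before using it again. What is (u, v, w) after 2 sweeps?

Iteration 1:
  u = (11 - (2)·0.000 - (-1)·0.000) / (5) = 2.200
  v = (3 - (4)·0.000 - (-2)·0.000) / (7) = 0.429
  w = (11 - (-3)·0.000 - (3)·0.000) / (7) = 1.571
Iteration 2:
  u = (11 - (2)·0.429 - (-1)·1.571) / (5) = 2.343
  v = (3 - (4)·2.200 - (-2)·1.571) / (7) = -0.380
  w = (11 - (-3)·2.200 - (3)·0.429) / (7) = 2.330

(2.343, -0.380, 2.330)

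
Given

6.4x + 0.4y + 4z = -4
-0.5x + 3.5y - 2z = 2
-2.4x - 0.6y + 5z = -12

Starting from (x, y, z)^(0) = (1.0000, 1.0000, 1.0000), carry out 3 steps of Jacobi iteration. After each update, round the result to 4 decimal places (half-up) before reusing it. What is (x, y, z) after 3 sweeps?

Iteration 1:
  x = (-4 - (0.4)·1.0000 - (4)·1.0000) / (6.4) = -1.3125
  y = (2 - (-0.5)·1.0000 - (-2)·1.0000) / (3.5) = 1.2857
  z = (-12 - (-2.4)·1.0000 - (-0.6)·1.0000) / (5) = -1.8000
Iteration 2:
  x = (-4 - (0.4)·1.2857 - (4)·-1.8000) / (6.4) = 0.4196
  y = (2 - (-0.5)·-1.3125 - (-2)·-1.8000) / (3.5) = -0.6446
  z = (-12 - (-2.4)·-1.3125 - (-0.6)·1.2857) / (5) = -2.8757
Iteration 3:
  x = (-4 - (0.4)·-0.6446 - (4)·-2.8757) / (6.4) = 1.2126
  y = (2 - (-0.5)·0.4196 - (-2)·-2.8757) / (3.5) = -1.0119
  z = (-12 - (-2.4)·0.4196 - (-0.6)·-0.6446) / (5) = -2.2759

(1.2126, -1.0119, -2.2759)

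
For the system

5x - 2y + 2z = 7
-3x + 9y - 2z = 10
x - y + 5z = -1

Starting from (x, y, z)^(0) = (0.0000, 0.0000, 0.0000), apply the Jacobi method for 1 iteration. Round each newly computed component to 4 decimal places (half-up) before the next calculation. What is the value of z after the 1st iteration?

-0.2000

Iteration 1:
  x = (7 - (-2)·0.0000 - (2)·0.0000) / (5) = 1.4000
  y = (10 - (-3)·0.0000 - (-2)·0.0000) / (9) = 1.1111
  z = (-1 - (1)·0.0000 - (-1)·0.0000) / (5) = -0.2000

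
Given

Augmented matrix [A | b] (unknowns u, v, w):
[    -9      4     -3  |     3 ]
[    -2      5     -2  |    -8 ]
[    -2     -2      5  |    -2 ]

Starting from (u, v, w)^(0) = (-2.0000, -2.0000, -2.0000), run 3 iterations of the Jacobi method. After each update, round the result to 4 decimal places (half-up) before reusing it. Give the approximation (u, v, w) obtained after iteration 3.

Iteration 1:
  u = (3 - (4)·-2.0000 - (-3)·-2.0000) / (-9) = -0.5556
  v = (-8 - (-2)·-2.0000 - (-2)·-2.0000) / (5) = -3.2000
  w = (-2 - (-2)·-2.0000 - (-2)·-2.0000) / (5) = -2.0000
Iteration 2:
  u = (3 - (4)·-3.2000 - (-3)·-2.0000) / (-9) = -1.0889
  v = (-8 - (-2)·-0.5556 - (-2)·-2.0000) / (5) = -2.6222
  w = (-2 - (-2)·-0.5556 - (-2)·-3.2000) / (5) = -1.9022
Iteration 3:
  u = (3 - (4)·-2.6222 - (-3)·-1.9022) / (-9) = -0.8647
  v = (-8 - (-2)·-1.0889 - (-2)·-1.9022) / (5) = -2.7964
  w = (-2 - (-2)·-1.0889 - (-2)·-2.6222) / (5) = -1.8844

(-0.8647, -2.7964, -1.8844)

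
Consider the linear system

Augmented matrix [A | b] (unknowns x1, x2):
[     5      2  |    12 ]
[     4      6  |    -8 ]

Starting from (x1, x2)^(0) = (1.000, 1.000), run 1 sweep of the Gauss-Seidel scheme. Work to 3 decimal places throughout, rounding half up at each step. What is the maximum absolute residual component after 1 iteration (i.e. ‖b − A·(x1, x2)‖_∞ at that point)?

7.334

Iteration 1:
  x1 = (12 - (2)·1.000) / (5) = 2.000
  x2 = (-8 - (4)·2.000) / (6) = -2.667
Residual b − A·x = (7.334, 0.002); ∞-norm = 7.334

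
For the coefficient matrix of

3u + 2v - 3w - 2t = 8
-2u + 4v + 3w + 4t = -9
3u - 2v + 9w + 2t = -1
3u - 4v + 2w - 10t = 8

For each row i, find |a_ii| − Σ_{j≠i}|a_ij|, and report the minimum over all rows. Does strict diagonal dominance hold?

row 1: |3| − (2+3+2) = -4
row 2: |4| − (2+3+4) = -5
row 3: |9| − (3+2+2) = 2
row 4: |-10| − (3+4+2) = 1
minimum over rows = -5 → not strictly diagonally dominant

-5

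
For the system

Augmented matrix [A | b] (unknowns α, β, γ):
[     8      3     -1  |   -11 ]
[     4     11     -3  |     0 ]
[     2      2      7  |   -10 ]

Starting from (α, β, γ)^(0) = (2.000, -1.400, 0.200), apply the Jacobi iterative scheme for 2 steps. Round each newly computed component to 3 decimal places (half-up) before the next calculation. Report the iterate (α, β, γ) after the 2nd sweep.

Iteration 1:
  α = (-11 - (3)·-1.400 - (-1)·0.200) / (8) = -0.825
  β = (0 - (4)·2.000 - (-3)·0.200) / (11) = -0.673
  γ = (-10 - (2)·2.000 - (2)·-1.400) / (7) = -1.600
Iteration 2:
  α = (-11 - (3)·-0.673 - (-1)·-1.600) / (8) = -1.323
  β = (0 - (4)·-0.825 - (-3)·-1.600) / (11) = -0.136
  γ = (-10 - (2)·-0.825 - (2)·-0.673) / (7) = -1.001

(-1.323, -0.136, -1.001)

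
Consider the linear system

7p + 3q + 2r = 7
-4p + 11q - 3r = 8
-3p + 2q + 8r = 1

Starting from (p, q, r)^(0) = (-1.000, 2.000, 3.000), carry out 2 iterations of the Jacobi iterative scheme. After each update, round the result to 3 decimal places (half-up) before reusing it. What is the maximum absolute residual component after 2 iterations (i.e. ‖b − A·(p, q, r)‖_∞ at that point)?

6.625

Iteration 1:
  p = (7 - (3)·2.000 - (2)·3.000) / (7) = -0.714
  q = (8 - (-4)·-1.000 - (-3)·3.000) / (11) = 1.182
  r = (1 - (-3)·-1.000 - (2)·2.000) / (8) = -0.750
Iteration 2:
  p = (7 - (3)·1.182 - (2)·-0.750) / (7) = 0.708
  q = (8 - (-4)·-0.714 - (-3)·-0.750) / (11) = 0.263
  r = (1 - (-3)·-0.714 - (2)·1.182) / (8) = -0.438
Residual b − A·x = (2.131, 6.625, 6.102); ∞-norm = 6.625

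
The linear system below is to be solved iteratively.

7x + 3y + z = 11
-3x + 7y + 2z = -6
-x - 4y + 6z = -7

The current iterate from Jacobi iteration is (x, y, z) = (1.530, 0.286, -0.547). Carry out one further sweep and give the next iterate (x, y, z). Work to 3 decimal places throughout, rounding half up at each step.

One sweep:
  x = (11 - (3)·0.286 - (1)·-0.547) / (7) = 1.527
  y = (-6 - (-3)·1.530 - (2)·-0.547) / (7) = -0.045
  z = (-7 - (-1)·1.530 - (-4)·0.286) / (6) = -0.721

(1.527, -0.045, -0.721)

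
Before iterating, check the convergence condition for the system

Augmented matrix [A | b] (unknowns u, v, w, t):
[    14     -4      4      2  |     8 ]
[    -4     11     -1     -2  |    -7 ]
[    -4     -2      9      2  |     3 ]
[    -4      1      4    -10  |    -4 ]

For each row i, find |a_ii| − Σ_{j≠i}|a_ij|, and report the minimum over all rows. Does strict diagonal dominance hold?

row 1: |14| − (4+4+2) = 4
row 2: |11| − (4+1+2) = 4
row 3: |9| − (4+2+2) = 1
row 4: |-10| − (4+1+4) = 1
minimum over rows = 1 → strictly diagonally dominant (convergence guaranteed)

1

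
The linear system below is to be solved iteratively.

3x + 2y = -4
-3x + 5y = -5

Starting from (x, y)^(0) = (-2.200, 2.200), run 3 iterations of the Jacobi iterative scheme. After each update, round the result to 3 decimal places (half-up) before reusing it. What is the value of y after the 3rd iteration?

Iteration 1:
  x = (-4 - (2)·2.200) / (3) = -2.800
  y = (-5 - (-3)·-2.200) / (5) = -2.320
Iteration 2:
  x = (-4 - (2)·-2.320) / (3) = 0.213
  y = (-5 - (-3)·-2.800) / (5) = -2.680
Iteration 3:
  x = (-4 - (2)·-2.680) / (3) = 0.453
  y = (-5 - (-3)·0.213) / (5) = -0.872

-0.872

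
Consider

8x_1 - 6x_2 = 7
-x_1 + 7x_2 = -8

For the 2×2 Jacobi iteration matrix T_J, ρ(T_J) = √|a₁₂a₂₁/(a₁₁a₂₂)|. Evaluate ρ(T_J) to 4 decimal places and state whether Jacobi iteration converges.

0.3273

a₁₂a₂₁/(a₁₁a₂₂) = (-6)·(-1) / ((8)·(7)) = 0.107143
ρ = √|0.107143| = √0.107143 = 0.3273
ρ < 1, so Jacobi converges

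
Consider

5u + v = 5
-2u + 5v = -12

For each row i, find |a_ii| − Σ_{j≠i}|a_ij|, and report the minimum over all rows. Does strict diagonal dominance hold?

3

row 1: |5| − (1) = 4
row 2: |5| − (2) = 3
minimum over rows = 3 → strictly diagonally dominant (convergence guaranteed)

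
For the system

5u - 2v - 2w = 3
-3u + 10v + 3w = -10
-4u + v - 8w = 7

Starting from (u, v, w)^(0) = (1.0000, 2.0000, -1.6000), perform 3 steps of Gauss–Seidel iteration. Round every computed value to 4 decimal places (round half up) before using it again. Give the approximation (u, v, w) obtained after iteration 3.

(-0.0235, -0.7262, -0.9540)

Iteration 1:
  u = (3 - (-2)·2.0000 - (-2)·-1.6000) / (5) = 0.7600
  v = (-10 - (-3)·0.7600 - (3)·-1.6000) / (10) = -0.2920
  w = (7 - (-4)·0.7600 - (1)·-0.2920) / (-8) = -1.2915
Iteration 2:
  u = (3 - (-2)·-0.2920 - (-2)·-1.2915) / (5) = -0.0334
  v = (-10 - (-3)·-0.0334 - (3)·-1.2915) / (10) = -0.6226
  w = (7 - (-4)·-0.0334 - (1)·-0.6226) / (-8) = -0.9361
Iteration 3:
  u = (3 - (-2)·-0.6226 - (-2)·-0.9361) / (5) = -0.0235
  v = (-10 - (-3)·-0.0235 - (3)·-0.9361) / (10) = -0.7262
  w = (7 - (-4)·-0.0235 - (1)·-0.7262) / (-8) = -0.9540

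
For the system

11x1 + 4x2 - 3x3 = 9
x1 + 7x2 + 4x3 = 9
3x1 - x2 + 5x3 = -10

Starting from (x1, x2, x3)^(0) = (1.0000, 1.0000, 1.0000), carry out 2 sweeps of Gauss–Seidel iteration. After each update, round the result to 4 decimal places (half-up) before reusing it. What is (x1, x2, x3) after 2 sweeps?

(-0.0350, 2.6132, -1.4564)

Iteration 1:
  x1 = (9 - (4)·1.0000 - (-3)·1.0000) / (11) = 0.7273
  x2 = (9 - (1)·0.7273 - (4)·1.0000) / (7) = 0.6104
  x3 = (-10 - (3)·0.7273 - (-1)·0.6104) / (5) = -2.3143
Iteration 2:
  x1 = (9 - (4)·0.6104 - (-3)·-2.3143) / (11) = -0.0350
  x2 = (9 - (1)·-0.0350 - (4)·-2.3143) / (7) = 2.6132
  x3 = (-10 - (3)·-0.0350 - (-1)·2.6132) / (5) = -1.4564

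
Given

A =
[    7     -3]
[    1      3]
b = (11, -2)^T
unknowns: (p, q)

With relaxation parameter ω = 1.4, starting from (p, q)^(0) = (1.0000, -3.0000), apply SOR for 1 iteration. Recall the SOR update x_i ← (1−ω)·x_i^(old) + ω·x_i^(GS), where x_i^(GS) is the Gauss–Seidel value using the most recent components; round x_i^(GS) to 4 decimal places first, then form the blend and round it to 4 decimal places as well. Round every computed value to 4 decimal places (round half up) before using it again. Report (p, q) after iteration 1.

(0.0000, 0.2666)

Iteration 1:
  p: GS value = (11 - (-3)·-3.0000) / (7) = 0.2857;  p ← (1−ω)·1.0000 + ω·0.2857 = 0.0000
  q: GS value = (-2 - (1)·0.0000) / (3) = -0.6667;  q ← (1−ω)·-3.0000 + ω·-0.6667 = 0.2666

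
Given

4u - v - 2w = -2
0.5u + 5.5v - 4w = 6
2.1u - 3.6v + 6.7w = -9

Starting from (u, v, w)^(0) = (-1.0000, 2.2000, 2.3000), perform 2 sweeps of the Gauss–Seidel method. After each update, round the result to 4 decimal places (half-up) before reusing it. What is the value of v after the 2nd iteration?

0.8762

Iteration 1:
  u = (-2 - (-1)·2.2000 - (-2)·2.3000) / (4) = 1.2000
  v = (6 - (0.5)·1.2000 - (-4)·2.3000) / (5.5) = 2.6545
  w = (-9 - (2.1)·1.2000 - (-3.6)·2.6545) / (6.7) = -0.2931
Iteration 2:
  u = (-2 - (-1)·2.6545 - (-2)·-0.2931) / (4) = 0.0171
  v = (6 - (0.5)·0.0171 - (-4)·-0.2931) / (5.5) = 0.8762
  w = (-9 - (2.1)·0.0171 - (-3.6)·0.8762) / (6.7) = -0.8778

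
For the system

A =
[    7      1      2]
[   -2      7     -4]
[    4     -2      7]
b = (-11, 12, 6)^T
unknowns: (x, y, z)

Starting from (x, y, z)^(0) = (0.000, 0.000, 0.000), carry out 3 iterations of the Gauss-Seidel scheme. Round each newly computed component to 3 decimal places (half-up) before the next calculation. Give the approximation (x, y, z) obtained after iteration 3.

(-2.706, 2.568, 3.137)

Iteration 1:
  x = (-11 - (1)·0.000 - (2)·0.000) / (7) = -1.571
  y = (12 - (-2)·-1.571 - (-4)·0.000) / (7) = 1.265
  z = (6 - (4)·-1.571 - (-2)·1.265) / (7) = 2.116
Iteration 2:
  x = (-11 - (1)·1.265 - (2)·2.116) / (7) = -2.357
  y = (12 - (-2)·-2.357 - (-4)·2.116) / (7) = 2.250
  z = (6 - (4)·-2.357 - (-2)·2.250) / (7) = 2.847
Iteration 3:
  x = (-11 - (1)·2.250 - (2)·2.847) / (7) = -2.706
  y = (12 - (-2)·-2.706 - (-4)·2.847) / (7) = 2.568
  z = (6 - (4)·-2.706 - (-2)·2.568) / (7) = 3.137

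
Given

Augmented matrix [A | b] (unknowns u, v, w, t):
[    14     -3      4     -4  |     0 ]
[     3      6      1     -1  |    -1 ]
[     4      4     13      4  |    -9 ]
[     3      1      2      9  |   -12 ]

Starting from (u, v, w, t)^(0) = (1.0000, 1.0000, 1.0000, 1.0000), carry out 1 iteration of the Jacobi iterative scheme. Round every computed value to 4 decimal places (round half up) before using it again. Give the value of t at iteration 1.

Iteration 1:
  u = (0 - (-3)·1.0000 - (4)·1.0000 - (-4)·1.0000) / (14) = 0.2143
  v = (-1 - (3)·1.0000 - (1)·1.0000 - (-1)·1.0000) / (6) = -0.6667
  w = (-9 - (4)·1.0000 - (4)·1.0000 - (4)·1.0000) / (13) = -1.6154
  t = (-12 - (3)·1.0000 - (1)·1.0000 - (2)·1.0000) / (9) = -2.0000

-2.0000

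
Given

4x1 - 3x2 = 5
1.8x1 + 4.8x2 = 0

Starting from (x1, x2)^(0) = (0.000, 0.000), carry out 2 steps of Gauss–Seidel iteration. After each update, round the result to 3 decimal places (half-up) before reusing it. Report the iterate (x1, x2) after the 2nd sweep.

(0.898, -0.337)

Iteration 1:
  x1 = (5 - (-3)·0.000) / (4) = 1.250
  x2 = (0 - (1.8)·1.250) / (4.8) = -0.469
Iteration 2:
  x1 = (5 - (-3)·-0.469) / (4) = 0.898
  x2 = (0 - (1.8)·0.898) / (4.8) = -0.337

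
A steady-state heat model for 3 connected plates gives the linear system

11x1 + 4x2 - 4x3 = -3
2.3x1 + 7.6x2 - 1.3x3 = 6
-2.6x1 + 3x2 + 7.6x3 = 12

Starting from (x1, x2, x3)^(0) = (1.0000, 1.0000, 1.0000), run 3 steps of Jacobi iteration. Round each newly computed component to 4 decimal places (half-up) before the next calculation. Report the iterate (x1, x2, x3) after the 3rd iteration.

Iteration 1:
  x1 = (-3 - (4)·1.0000 - (-4)·1.0000) / (11) = -0.2727
  x2 = (6 - (2.3)·1.0000 - (-1.3)·1.0000) / (7.6) = 0.6579
  x3 = (12 - (-2.6)·1.0000 - (3)·1.0000) / (7.6) = 1.5263
Iteration 2:
  x1 = (-3 - (4)·0.6579 - (-4)·1.5263) / (11) = 0.0431
  x2 = (6 - (2.3)·-0.2727 - (-1.3)·1.5263) / (7.6) = 1.1331
  x3 = (12 - (-2.6)·-0.2727 - (3)·0.6579) / (7.6) = 1.2260
Iteration 3:
  x1 = (-3 - (4)·1.1331 - (-4)·1.2260) / (11) = -0.2389
  x2 = (6 - (2.3)·0.0431 - (-1.3)·1.2260) / (7.6) = 0.9861
  x3 = (12 - (-2.6)·0.0431 - (3)·1.1331) / (7.6) = 1.1464

(-0.2389, 0.9861, 1.1464)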